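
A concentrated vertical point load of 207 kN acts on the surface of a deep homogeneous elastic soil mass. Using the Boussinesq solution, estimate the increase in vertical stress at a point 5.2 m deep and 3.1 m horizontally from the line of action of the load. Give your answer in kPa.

Boussinesq vertical stress below a point load on an elastic half-space:
Δσ_z = 3P/(2πz²) · [1 + (r/z)²]^(−5/2)
r/z = 3.1/5.2 = 0.59615; [1+(r/z)²]^(−5/2) = 0.46755.
Δσ_z = 3×207/(2π×5.2²) × 0.46755 = 3.6551 × 0.46755 = 1.709 kPa

Δσ_z ≈ 1.71 kPa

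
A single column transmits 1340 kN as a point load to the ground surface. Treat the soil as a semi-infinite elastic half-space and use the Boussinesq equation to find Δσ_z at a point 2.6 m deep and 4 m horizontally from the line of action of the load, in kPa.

Δσ_z ≈ 4.55 kPa

Boussinesq vertical stress below a point load on an elastic half-space:
Δσ_z = 3P/(2πz²) · [1 + (r/z)²]^(−5/2)
r/z = 4/2.6 = 1.5385; [1+(r/z)²]^(−5/2) = 0.048077.
Δσ_z = 3×1340/(2π×2.6²) × 0.048077 = 94.645 × 0.048077 = 4.55 kPa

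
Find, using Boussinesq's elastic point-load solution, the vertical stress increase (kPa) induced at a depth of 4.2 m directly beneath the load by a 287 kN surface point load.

Boussinesq vertical stress below a point load on an elastic half-space:
Δσ_z = 3P/(2πz²) · [1 + (r/z)²]^(−5/2)
r/z = 0/4.2 = 0; [1+(r/z)²]^(−5/2) = 1.
Δσ_z = 3×287/(2π×4.2²) × 1 = 7.7683 × 1 = 7.768 kPa

Δσ_z ≈ 7.77 kPa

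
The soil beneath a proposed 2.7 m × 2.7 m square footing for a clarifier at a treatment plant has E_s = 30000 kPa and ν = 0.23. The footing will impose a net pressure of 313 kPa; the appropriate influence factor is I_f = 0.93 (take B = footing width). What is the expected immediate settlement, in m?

Immediate (elastic) settlement: S_e = q·B·(1−ν²)/E_s · I_f.
S_e = 313 × 2.7 × (1 − 0.23²) / 30000 × 0.93
    = 313 × 2.7 × 0.9471 / 30000 × 0.93
    = 0.02481 m

S_e ≈ 0.0248 m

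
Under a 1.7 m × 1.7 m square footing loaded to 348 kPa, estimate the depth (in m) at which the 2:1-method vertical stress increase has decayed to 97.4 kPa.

2:1 spreading — at depth z the loaded area has grown by z in each plan dimension:
qB²/(B+z)² = Δσ_z ⇒ z = B(√(q/Δσ_z) − 1) = 1.7×(√(348/97.4) − 1) = 1.513 m

z ≈ 1.51 m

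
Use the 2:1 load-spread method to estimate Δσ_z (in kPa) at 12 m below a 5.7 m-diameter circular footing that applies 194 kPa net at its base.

Δσ_z ≈ 20.1 kPa

By the 2:1 method the load spreads at 1 horizontal : 2 vertical, so at depth z the loaded area has grown by z in each plan dimension:
Δσ ≈ qD²/(D+z)² = 194×5.7²/(5.7+12)² = 20.119 kPa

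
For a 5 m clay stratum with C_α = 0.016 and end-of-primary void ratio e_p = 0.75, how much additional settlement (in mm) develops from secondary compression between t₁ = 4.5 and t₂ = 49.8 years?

S_s ≈ 47.7 mm

Secondary compression: S_s = C_α·H/(1+e_p)·log₁₀(t₂/t₁)
S_s = 0.016×5/(1+0.75)×log₁₀(49.8/4.5)
    = 0.04571 × 1.044 = 0.04773 m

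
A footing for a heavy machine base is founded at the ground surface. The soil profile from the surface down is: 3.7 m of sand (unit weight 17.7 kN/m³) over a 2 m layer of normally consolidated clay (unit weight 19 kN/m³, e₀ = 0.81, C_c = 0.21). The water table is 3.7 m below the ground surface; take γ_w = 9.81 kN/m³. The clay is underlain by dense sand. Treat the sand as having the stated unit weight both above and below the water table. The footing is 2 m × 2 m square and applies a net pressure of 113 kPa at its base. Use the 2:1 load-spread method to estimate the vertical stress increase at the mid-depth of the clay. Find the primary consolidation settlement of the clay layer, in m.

S_c ≈ 0.0127 m

Mid-depth of clay below the ground surface: z = 3.7 + 2/2 = 4.7 m.
Total vertical stress at mid-clay: σ_v = 17.7×3.7 + 19×1 = 84.49 kPa.
Pore pressure: u = 9.81×(4.7 − 3.7) = 9.81 kPa.
Initial effective stress: σ'_0 = σ_v − u = 84.49 − 9.81 = 74.68 kPa.
Stress increase at mid-clay by the 2:1 spreading method:
Δσ = qBL/((B+z)(L+z)) = 113×2×2/((2+4.7)(2+4.7)) = 10.069 kPa
Final effective stress: σ'_f = σ'_0 + Δσ = 74.68 + 10.069 = 84.749 kPa.
Normally consolidated clay, so the full stress increment lies on the virgin compression line:
S_c = C_c·H/(1+e₀)·log₁₀(σ'_f/σ'_0) = 0.21×2/(1+0.81)×log₁₀(84.749/74.68)
    = 0.23204 × 0.05493 = 0.01275 m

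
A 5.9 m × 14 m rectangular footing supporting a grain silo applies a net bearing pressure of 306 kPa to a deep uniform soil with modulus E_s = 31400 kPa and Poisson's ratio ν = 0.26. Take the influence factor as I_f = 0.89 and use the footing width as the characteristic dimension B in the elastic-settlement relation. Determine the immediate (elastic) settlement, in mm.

Immediate (elastic) settlement: S_e = q·B·(1−ν²)/E_s · I_f.
S_e = 306 × 5.9 × (1 − 0.26²) / 31400 × 0.89
    = 306 × 5.9 × 0.9324 / 31400 × 0.89
    = 0.04771 m = 47.71 mm

S_e ≈ 47.7 mm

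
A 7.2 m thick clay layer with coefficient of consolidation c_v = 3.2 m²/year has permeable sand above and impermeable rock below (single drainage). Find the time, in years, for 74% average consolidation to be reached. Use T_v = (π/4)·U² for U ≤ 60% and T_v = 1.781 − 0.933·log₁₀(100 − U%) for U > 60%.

Drainage path length: H_d = H = 7.2 m (single drainage).
U > 60%: T_v = 1.781 − 0.933·log₁₀(100 − 74) = 0.46083.
t = T_v·H_d²/c_v = 0.46083×7.2²/3.2 = 7.465 years.

t ≈ 7.47 years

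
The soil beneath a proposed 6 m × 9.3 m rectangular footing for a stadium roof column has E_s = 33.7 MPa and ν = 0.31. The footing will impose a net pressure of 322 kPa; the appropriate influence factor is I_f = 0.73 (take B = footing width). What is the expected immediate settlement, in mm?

Immediate (elastic) settlement: S_e = q·B·(1−ν²)/E_s · I_f.
E_s = 33.7 MPa = 33700 kPa.
S_e = 322 × 6 × (1 − 0.31²) / 33700 × 0.73
    = 322 × 6 × 0.9039 / 33700 × 0.73
    = 0.03783 m = 37.83 mm

S_e ≈ 37.8 mm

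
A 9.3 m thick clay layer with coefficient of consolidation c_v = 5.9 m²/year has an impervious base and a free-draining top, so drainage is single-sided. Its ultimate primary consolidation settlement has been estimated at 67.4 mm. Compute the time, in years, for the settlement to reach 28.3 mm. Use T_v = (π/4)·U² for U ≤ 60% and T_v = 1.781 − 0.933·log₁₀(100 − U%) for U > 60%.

t ≈ 2.03 years

Drainage path length: H_d = H = 9.3 m (single drainage).
U = S(t)/S_ult = 28.3/67.4 = 0.4199.
U ≤ 60%: T_v = (π/4)·U² = (π/4)×0.41988² = 0.13847.
t = T_v·H_d²/c_v = 0.13847×9.3²/5.9 = 2.03 years.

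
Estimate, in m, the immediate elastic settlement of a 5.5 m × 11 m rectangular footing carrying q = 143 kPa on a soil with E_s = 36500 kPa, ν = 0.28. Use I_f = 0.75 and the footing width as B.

Immediate (elastic) settlement: S_e = q·B·(1−ν²)/E_s · I_f.
S_e = 143 × 5.5 × (1 − 0.28²) / 36500 × 0.75
    = 143 × 5.5 × 0.9216 / 36500 × 0.75
    = 0.01489 m

S_e ≈ 0.0149 m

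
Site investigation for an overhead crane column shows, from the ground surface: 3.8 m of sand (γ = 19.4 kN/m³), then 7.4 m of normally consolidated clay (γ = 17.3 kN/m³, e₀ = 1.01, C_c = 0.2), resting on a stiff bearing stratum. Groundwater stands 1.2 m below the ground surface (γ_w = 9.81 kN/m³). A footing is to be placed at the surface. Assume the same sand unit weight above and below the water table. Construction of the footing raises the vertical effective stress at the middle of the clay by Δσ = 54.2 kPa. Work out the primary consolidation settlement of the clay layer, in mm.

Mid-depth of clay below the ground surface: z = 3.8 + 7.4/2 = 7.5 m.
Total vertical stress at mid-clay: σ_v = 19.4×3.8 + 17.3×3.7 = 137.73 kPa.
Pore pressure: u = 9.81×(7.5 − 1.2) = 61.803 kPa.
Initial effective stress: σ'_0 = σ_v − u = 137.73 − 61.803 = 75.927 kPa.
Final effective stress: σ'_f = σ'_0 + Δσ = 75.927 + 54.2 = 130.13 kPa.
Normally consolidated clay, so the full stress increment lies on the virgin compression line:
S_c = C_c·H/(1+e₀)·log₁₀(σ'_f/σ'_0) = 0.2×7.4/(1+1.01)×log₁₀(130.13/75.927)
    = 0.73632 × 0.23398 = 0.1723 m

S_c ≈ 172 mm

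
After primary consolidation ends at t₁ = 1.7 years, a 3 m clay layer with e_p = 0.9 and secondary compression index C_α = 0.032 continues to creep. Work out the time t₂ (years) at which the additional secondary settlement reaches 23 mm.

S_s = C_α·H/(1+e_p)·log₁₀(t₂/t₁) ⇒ log₁₀(t₂/t₁) = S_s·(1+e_p)/(C_α·H).
log₁₀(t₂/t₁) = 0.023 × (1+0.9) / (0.032×3) = 0.4552
t₂ = t₁ × 10^0.4552 = 1.7 × 2.852 = 4.849 years

t₂ ≈ 4.85 years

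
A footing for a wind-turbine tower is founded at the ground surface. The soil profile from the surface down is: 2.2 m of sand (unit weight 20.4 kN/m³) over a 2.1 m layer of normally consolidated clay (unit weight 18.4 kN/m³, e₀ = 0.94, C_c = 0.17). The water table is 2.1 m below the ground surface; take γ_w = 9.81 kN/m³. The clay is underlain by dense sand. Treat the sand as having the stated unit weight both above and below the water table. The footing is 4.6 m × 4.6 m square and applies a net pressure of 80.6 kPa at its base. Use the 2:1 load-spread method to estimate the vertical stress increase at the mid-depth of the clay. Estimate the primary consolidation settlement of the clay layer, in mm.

S_c ≈ 33.6 mm

Mid-depth of clay below the ground surface: z = 2.2 + 2.1/2 = 3.25 m.
Total vertical stress at mid-clay: σ_v = 20.4×2.2 + 18.4×1.05 = 64.2 kPa.
Pore pressure: u = 9.81×(3.25 − 2.1) = 11.281 kPa.
Initial effective stress: σ'_0 = σ_v − u = 64.2 − 11.281 = 52.919 kPa.
Stress increase at mid-clay by the 2:1 spreading method:
Δσ = qBL/((B+z)(L+z)) = 80.6×4.6×4.6/((4.6+3.25)(4.6+3.25)) = 27.677 kPa
Final effective stress: σ'_f = σ'_0 + Δσ = 52.919 + 27.677 = 80.596 kPa.
Normally consolidated clay, so the full stress increment lies on the virgin compression line:
S_c = C_c·H/(1+e₀)·log₁₀(σ'_f/σ'_0) = 0.17×2.1/(1+0.94)×log₁₀(80.596/52.919)
    = 0.18402 × 0.1827 = 0.03362 m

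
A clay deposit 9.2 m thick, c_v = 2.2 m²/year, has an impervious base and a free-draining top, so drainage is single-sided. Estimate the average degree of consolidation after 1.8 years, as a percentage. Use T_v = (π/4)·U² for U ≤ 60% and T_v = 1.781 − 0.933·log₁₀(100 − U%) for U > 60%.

U ≈ 24.4 %

Drainage path length: H_d = H = 9.2 m (single drainage).
T_v = c_v·t/H_d² = 2.2×1.8/9.2² = 0.046786.
T_v = 0.046786 corresponds to the U ≤ 60% branch:
U = √(4T_v/π) = 0.2441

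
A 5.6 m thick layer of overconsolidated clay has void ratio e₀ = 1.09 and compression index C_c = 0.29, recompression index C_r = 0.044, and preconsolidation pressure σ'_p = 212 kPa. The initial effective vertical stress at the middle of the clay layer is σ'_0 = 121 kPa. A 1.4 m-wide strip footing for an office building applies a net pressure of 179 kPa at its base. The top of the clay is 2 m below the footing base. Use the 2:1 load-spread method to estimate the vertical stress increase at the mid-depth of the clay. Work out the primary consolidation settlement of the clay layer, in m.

Mid-depth of clay below the footing base: z = 2 + 5.6/2 = 4.8 m.
Stress increase at mid-clay by the 2:1 spreading method:
Δσ = qB/(B+z) = 179×1.4/(1.4+4.8) = 40.419 kPa
Final effective stress: σ'_f = 121 + 40.419 = 161.42 kPa.
σ'_f = 161.42 ≤ σ'_p = 212 kPa, so the clay remains overconsolidated and only the recompression index applies:
S_c = C_r·H/(1+e₀)·log₁₀(σ'_f/σ'_0) = 0.044×5.6/2.09×log₁₀(161.42/121)
    = 0.11789 × 0.12517 = 0.01476 m

S_c ≈ 0.0148 m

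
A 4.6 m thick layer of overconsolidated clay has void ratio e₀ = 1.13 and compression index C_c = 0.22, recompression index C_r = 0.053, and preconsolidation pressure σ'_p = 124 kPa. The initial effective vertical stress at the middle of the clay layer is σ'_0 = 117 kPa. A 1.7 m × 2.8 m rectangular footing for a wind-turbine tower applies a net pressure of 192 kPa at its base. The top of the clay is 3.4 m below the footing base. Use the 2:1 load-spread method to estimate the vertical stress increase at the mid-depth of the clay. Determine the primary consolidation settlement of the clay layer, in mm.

S_c ≈ 15.1 mm

Mid-depth of clay below the footing base: z = 3.4 + 4.6/2 = 5.7 m.
Stress increase at mid-clay by the 2:1 spreading method:
Δσ = qBL/((B+z)(L+z)) = 192×1.7×2.8/((1.7+5.7)(2.8+5.7)) = 14.53 kPa
Final effective stress: σ'_f = 117 + 14.53 = 131.53 kPa.
σ'_f = 131.53 > σ'_p = 124 kPa, so the stress path crosses the preconsolidation pressure — recompression up to σ'_p, then virgin compression beyond:
S_c = H/(1+e₀)·[C_r·log₁₀(σ'_p/σ'_0) + C_c·log₁₀(σ'_f/σ'_p)]
    = 4.6/2.13 × [0.053×log₁₀(124/117) + 0.22×log₁₀(131.53/124)]
    = 2.1596 × [0.0013375 + 0.0056327] = 0.01505 m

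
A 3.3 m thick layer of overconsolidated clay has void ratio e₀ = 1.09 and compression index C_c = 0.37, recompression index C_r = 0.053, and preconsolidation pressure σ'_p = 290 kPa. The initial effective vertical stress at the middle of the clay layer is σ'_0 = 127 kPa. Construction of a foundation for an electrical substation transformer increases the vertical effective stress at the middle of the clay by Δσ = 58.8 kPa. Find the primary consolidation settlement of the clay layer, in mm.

Final effective stress: σ'_f = 127 + 58.8 = 185.8 kPa.
σ'_f = 185.8 ≤ σ'_p = 290 kPa, so the clay remains overconsolidated and only the recompression index applies:
S_c = C_r·H/(1+e₀)·log₁₀(σ'_f/σ'_0) = 0.053×3.3/2.09×log₁₀(185.8/127)
    = 0.083682 × 0.16524 = 0.01383 m

S_c ≈ 13.8 mm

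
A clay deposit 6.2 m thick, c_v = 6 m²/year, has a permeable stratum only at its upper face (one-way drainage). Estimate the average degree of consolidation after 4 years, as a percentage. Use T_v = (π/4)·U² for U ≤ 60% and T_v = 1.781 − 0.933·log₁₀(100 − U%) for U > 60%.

Drainage path length: H_d = H = 6.2 m (single drainage).
T_v = c_v·t/H_d² = 6×4/6.2² = 0.62435.
T_v = 0.62435 corresponds to the U > 60% branch:
U = 1 − 10^((1.781 − T_v)/0.933)/100 = 0.8263

U ≈ 82.6 %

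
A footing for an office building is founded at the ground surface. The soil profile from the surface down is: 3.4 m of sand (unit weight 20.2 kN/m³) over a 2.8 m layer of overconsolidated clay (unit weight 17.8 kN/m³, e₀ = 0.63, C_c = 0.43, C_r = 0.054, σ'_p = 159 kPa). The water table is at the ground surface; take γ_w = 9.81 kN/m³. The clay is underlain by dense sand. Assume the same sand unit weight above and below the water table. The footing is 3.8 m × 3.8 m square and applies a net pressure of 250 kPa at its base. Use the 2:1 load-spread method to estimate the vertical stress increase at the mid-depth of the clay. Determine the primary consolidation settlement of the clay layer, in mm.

Mid-depth of clay below the ground surface: z = 3.4 + 2.8/2 = 4.8 m.
Total vertical stress at mid-clay: σ_v = 20.2×3.4 + 17.8×1.4 = 93.6 kPa.
Pore pressure: u = 9.81×(4.8 − 0) = 47.088 kPa.
Initial effective stress: σ'_0 = σ_v − u = 93.6 − 47.088 = 46.512 kPa.
Stress increase at mid-clay by the 2:1 spreading method:
Δσ = qBL/((B+z)(L+z)) = 250×3.8×3.8/((3.8+4.8)(3.8+4.8)) = 48.81 kPa
Final effective stress: σ'_f = 46.512 + 48.81 = 95.322 kPa.
σ'_f = 95.322 ≤ σ'_p = 159 kPa, so the clay remains overconsolidated and only the recompression index applies:
S_c = C_r·H/(1+e₀)·log₁₀(σ'_f/σ'_0) = 0.054×2.8/1.63×log₁₀(95.322/46.512)
    = 0.092761 × 0.31163 = 0.02891 m

S_c ≈ 28.9 mm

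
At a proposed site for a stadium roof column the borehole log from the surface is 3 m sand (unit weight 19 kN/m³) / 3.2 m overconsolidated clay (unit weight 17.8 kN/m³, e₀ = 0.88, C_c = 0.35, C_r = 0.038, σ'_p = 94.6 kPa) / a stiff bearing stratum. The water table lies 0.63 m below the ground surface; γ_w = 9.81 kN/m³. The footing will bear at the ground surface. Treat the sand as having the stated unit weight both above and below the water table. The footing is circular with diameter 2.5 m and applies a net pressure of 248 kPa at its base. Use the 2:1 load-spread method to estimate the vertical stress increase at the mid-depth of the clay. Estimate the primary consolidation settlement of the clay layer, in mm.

S_c ≈ 14.2 mm

Mid-depth of clay below the ground surface: z = 3 + 3.2/2 = 4.6 m.
Total vertical stress at mid-clay: σ_v = 19×3 + 17.8×1.6 = 85.48 kPa.
Pore pressure: u = 9.81×(4.6 − 0.63) = 38.946 kPa.
Initial effective stress: σ'_0 = σ_v − u = 85.48 − 38.946 = 46.534 kPa.
Stress increase at mid-clay by the 2:1 spreading method:
Δσ ≈ qD²/(D+z)² = 248×2.5²/(2.5+4.6)² = 30.748 kPa
Final effective stress: σ'_f = 46.534 + 30.748 = 77.282 kPa.
σ'_f = 77.282 ≤ σ'_p = 94.6 kPa, so the clay remains overconsolidated and only the recompression index applies:
S_c = C_r·H/(1+e₀)·log₁₀(σ'_f/σ'_0) = 0.038×3.2/1.88×log₁₀(77.282/46.534)
    = 0.06468 × 0.22031 = 0.01425 m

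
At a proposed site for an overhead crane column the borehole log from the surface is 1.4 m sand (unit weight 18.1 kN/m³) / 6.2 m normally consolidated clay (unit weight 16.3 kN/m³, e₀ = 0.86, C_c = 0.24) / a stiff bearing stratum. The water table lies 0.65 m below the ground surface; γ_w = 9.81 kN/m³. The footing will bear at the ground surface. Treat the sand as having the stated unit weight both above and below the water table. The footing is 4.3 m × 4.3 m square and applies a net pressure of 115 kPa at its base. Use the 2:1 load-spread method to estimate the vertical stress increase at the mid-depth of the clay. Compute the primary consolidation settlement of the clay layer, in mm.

Mid-depth of clay below the ground surface: z = 1.4 + 6.2/2 = 4.5 m.
Total vertical stress at mid-clay: σ_v = 18.1×1.4 + 16.3×3.1 = 75.87 kPa.
Pore pressure: u = 9.81×(4.5 − 0.65) = 37.769 kPa.
Initial effective stress: σ'_0 = σ_v − u = 75.87 − 37.769 = 38.101 kPa.
Stress increase at mid-clay by the 2:1 spreading method:
Δσ = qBL/((B+z)(L+z)) = 115×4.3×4.3/((4.3+4.5)(4.3+4.5)) = 27.458 kPa
Final effective stress: σ'_f = σ'_0 + Δσ = 38.101 + 27.458 = 65.559 kPa.
Normally consolidated clay, so the full stress increment lies on the virgin compression line:
S_c = C_c·H/(1+e₀)·log₁₀(σ'_f/σ'_0) = 0.24×6.2/(1+0.86)×log₁₀(65.559/38.101)
    = 0.8 × 0.2357 = 0.1886 m

S_c ≈ 189 mm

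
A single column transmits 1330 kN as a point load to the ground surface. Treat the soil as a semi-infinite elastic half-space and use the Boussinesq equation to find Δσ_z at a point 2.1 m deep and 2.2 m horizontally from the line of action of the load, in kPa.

Boussinesq vertical stress below a point load on an elastic half-space:
Δσ_z = 3P/(2πz²) · [1 + (r/z)²]^(−5/2)
r/z = 2.2/2.1 = 1.0476; [1+(r/z)²]^(−5/2) = 0.15694.
Δσ_z = 3×1330/(2π×2.1²) × 0.15694 = 144 × 0.15694 = 22.6 kPa

Δσ_z ≈ 22.6 kPa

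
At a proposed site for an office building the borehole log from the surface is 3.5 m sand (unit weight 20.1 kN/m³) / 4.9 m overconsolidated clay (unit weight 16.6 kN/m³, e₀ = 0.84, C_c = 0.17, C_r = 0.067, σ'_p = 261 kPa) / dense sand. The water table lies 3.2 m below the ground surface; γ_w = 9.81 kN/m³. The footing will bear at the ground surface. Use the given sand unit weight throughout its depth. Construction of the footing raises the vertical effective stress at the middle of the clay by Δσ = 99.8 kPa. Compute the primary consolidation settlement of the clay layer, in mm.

S_c ≈ 60.7 mm

Mid-depth of clay below the ground surface: z = 3.5 + 4.9/2 = 5.95 m.
Total vertical stress at mid-clay: σ_v = 20.1×3.5 + 16.6×2.45 = 111.02 kPa.
Pore pressure: u = 9.81×(5.95 − 3.2) = 26.978 kPa.
Initial effective stress: σ'_0 = σ_v − u = 111.02 − 26.978 = 84.042 kPa.
Final effective stress: σ'_f = 84.042 + 99.8 = 183.84 kPa.
σ'_f = 183.84 ≤ σ'_p = 261 kPa, so the clay remains overconsolidated and only the recompression index applies:
S_c = C_r·H/(1+e₀)·log₁₀(σ'_f/σ'_0) = 0.067×4.9/1.84×log₁₀(183.84/84.042)
    = 0.17842 × 0.33994 = 0.06065 m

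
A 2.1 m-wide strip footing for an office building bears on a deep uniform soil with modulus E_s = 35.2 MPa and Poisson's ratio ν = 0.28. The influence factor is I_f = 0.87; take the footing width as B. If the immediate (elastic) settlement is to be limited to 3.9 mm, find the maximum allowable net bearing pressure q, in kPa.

E_s = 35.2 MPa = 35200 kPa.
S_e = q·B·(1−ν²)/E_s · I_f  ⇒  q = S_e·E_s / (B·(1−ν²)·I_f).
q = 0.0039 × 35200 / (2.1 × 0.9216 × 0.87) = 81.53 kPa

q ≈ 81.5 kPa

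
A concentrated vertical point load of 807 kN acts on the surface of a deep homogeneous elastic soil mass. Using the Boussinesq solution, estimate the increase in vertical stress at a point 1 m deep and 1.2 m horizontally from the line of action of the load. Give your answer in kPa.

Boussinesq vertical stress below a point load on an elastic half-space:
Δσ_z = 3P/(2πz²) · [1 + (r/z)²]^(−5/2)
r/z = 1.2/1 = 1.2; [1+(r/z)²]^(−5/2) = 0.10753.
Δσ_z = 3×807/(2π×1²) × 0.10753 = 385.31 × 0.10753 = 41.43 kPa

Δσ_z ≈ 41.4 kPa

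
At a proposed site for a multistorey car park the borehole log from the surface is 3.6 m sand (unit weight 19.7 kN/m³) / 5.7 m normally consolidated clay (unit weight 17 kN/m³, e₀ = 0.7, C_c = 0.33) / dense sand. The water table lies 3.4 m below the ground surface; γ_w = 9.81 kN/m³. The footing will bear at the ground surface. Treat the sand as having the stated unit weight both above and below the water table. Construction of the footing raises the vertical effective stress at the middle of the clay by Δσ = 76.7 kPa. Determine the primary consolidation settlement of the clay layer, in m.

S_c ≈ 0.298 m

Mid-depth of clay below the ground surface: z = 3.6 + 5.7/2 = 6.45 m.
Total vertical stress at mid-clay: σ_v = 19.7×3.6 + 17×2.85 = 119.37 kPa.
Pore pressure: u = 9.81×(6.45 − 3.4) = 29.921 kPa.
Initial effective stress: σ'_0 = σ_v − u = 119.37 − 29.921 = 89.449 kPa.
Final effective stress: σ'_f = σ'_0 + Δσ = 89.449 + 76.7 = 166.15 kPa.
Normally consolidated clay, so the full stress increment lies on the virgin compression line:
S_c = C_c·H/(1+e₀)·log₁₀(σ'_f/σ'_0) = 0.33×5.7/(1+0.7)×log₁₀(166.15/89.449)
    = 1.1065 × 0.26892 = 0.2976 m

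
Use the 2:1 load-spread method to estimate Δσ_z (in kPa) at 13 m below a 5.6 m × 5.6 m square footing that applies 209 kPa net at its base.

By the 2:1 method the load spreads at 1 horizontal : 2 vertical, so at depth z the loaded area has grown by z in each plan dimension:
Δσ = qBL/((B+z)(L+z)) = 209×5.6×5.6/((5.6+13)(5.6+13)) = 18.945 kPa

Δσ_z ≈ 18.9 kPa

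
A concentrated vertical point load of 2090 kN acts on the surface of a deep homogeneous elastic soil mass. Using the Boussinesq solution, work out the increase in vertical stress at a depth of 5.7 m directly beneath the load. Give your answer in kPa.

Δσ_z ≈ 30.7 kPa

Boussinesq vertical stress below a point load on an elastic half-space:
Δσ_z = 3P/(2πz²) · [1 + (r/z)²]^(−5/2)
r/z = 0/5.7 = 0; [1+(r/z)²]^(−5/2) = 1.
Δσ_z = 3×2090/(2π×5.7²) × 1 = 30.714 × 1 = 30.71 kPa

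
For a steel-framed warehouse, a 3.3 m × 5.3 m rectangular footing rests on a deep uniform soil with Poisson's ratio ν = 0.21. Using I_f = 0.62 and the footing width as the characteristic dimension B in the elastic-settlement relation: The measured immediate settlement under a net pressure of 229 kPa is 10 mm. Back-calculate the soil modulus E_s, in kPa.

E_s ≈ 44800 kPa

S_e = q·B·(1−ν²)/E_s · I_f  ⇒  E_s = q·B·(1−ν²)·I_f / S_e.
E_s = 229 × 3.3 × 0.9559 × 0.62 / 0.01 = 44790 kPa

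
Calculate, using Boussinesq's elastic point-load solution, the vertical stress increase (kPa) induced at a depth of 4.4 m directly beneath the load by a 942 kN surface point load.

Boussinesq vertical stress below a point load on an elastic half-space:
Δσ_z = 3P/(2πz²) · [1 + (r/z)²]^(−5/2)
r/z = 0/4.4 = 0; [1+(r/z)²]^(−5/2) = 1.
Δσ_z = 3×942/(2π×4.4²) × 1 = 23.232 × 1 = 23.23 kPa

Δσ_z ≈ 23.2 kPa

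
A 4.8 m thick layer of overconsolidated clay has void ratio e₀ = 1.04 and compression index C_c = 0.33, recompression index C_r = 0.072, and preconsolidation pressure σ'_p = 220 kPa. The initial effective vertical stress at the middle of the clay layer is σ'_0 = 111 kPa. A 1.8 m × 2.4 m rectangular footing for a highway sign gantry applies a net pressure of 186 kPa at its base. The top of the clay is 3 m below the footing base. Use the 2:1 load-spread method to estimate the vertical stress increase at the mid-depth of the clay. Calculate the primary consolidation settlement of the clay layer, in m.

S_c ≈ 0.00892 m

Mid-depth of clay below the footing base: z = 3 + 4.8/2 = 5.4 m.
Stress increase at mid-clay by the 2:1 spreading method:
Δσ = qBL/((B+z)(L+z)) = 186×1.8×2.4/((1.8+5.4)(2.4+5.4)) = 14.308 kPa
Final effective stress: σ'_f = 111 + 14.308 = 125.31 kPa.
σ'_f = 125.31 ≤ σ'_p = 220 kPa, so the clay remains overconsolidated and only the recompression index applies:
S_c = C_r·H/(1+e₀)·log₁₀(σ'_f/σ'_0) = 0.072×4.8/2.04×log₁₀(125.31/111)
    = 0.16941 × 0.052663 = 0.008922 m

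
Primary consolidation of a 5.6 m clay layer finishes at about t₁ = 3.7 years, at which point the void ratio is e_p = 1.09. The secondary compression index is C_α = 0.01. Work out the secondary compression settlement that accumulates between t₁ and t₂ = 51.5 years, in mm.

Secondary compression: S_s = C_α·H/(1+e_p)·log₁₀(t₂/t₁)
S_s = 0.01×5.6/(1+1.09)×log₁₀(51.5/3.7)
    = 0.02679 × 1.144 = 0.03064 m

S_s ≈ 30.6 mm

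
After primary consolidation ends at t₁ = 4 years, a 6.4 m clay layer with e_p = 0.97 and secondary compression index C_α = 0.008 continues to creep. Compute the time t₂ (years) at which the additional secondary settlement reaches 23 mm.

S_s = C_α·H/(1+e_p)·log₁₀(t₂/t₁) ⇒ log₁₀(t₂/t₁) = S_s·(1+e_p)/(C_α·H).
log₁₀(t₂/t₁) = 0.023 × (1+0.97) / (0.008×6.4) = 0.885
t₂ = t₁ × 10^0.885 = 4 × 7.673 = 30.69 years

t₂ ≈ 30.7 years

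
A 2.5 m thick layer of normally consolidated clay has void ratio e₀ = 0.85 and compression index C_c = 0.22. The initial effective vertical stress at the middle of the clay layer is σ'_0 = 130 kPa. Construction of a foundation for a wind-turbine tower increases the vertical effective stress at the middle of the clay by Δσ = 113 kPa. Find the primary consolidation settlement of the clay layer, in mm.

Final effective stress: σ'_f = σ'_0 + Δσ = 130 + 113 = 243 kPa.
Normally consolidated clay, so the full stress increment lies on the virgin compression line:
S_c = C_c·H/(1+e₀)·log₁₀(σ'_f/σ'_0) = 0.22×2.5/(1+0.85)×log₁₀(243/130)
    = 0.2973 × 0.27166 = 0.08076 m

S_c ≈ 80.8 mm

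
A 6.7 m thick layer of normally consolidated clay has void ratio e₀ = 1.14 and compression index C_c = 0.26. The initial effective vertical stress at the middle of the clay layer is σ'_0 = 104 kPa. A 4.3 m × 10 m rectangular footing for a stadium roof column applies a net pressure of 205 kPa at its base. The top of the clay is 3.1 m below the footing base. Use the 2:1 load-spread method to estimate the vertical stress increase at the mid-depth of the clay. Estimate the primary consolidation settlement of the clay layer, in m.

Mid-depth of clay below the footing base: z = 3.1 + 6.7/2 = 6.45 m.
Stress increase at mid-clay by the 2:1 spreading method:
Δσ = qBL/((B+z)(L+z)) = 205×4.3×10/((4.3+6.45)(10+6.45)) = 49.848 kPa
Final effective stress: σ'_f = σ'_0 + Δσ = 104 + 49.848 = 153.85 kPa.
Normally consolidated clay, so the full stress increment lies on the virgin compression line:
S_c = C_c·H/(1+e₀)·log₁₀(σ'_f/σ'_0) = 0.26×6.7/(1+1.14)×log₁₀(153.85/104)
    = 0.81402 × 0.17006 = 0.1384 m

S_c ≈ 0.138 m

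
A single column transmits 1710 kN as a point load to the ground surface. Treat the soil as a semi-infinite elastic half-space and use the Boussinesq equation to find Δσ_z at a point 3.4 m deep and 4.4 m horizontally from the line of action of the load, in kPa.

Boussinesq vertical stress below a point load on an elastic half-space:
Δσ_z = 3P/(2πz²) · [1 + (r/z)²]^(−5/2)
r/z = 4.4/3.4 = 1.2941; [1+(r/z)²]^(−5/2) = 0.085466.
Δσ_z = 3×1710/(2π×3.4²) × 0.085466 = 70.628 × 0.085466 = 6.036 kPa

Δσ_z ≈ 6.04 kPa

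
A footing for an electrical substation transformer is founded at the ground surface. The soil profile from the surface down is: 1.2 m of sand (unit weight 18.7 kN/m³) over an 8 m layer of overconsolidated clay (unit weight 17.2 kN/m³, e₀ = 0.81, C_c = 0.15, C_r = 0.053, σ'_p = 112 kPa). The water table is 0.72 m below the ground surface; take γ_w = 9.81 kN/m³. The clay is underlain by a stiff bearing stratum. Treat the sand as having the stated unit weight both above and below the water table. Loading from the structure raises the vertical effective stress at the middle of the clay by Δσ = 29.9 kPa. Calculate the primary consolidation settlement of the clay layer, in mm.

Mid-depth of clay below the ground surface: z = 1.2 + 8/2 = 5.2 m.
Total vertical stress at mid-clay: σ_v = 18.7×1.2 + 17.2×4 = 91.24 kPa.
Pore pressure: u = 9.81×(5.2 − 0.72) = 43.949 kPa.
Initial effective stress: σ'_0 = σ_v − u = 91.24 − 43.949 = 47.291 kPa.
Final effective stress: σ'_f = 47.291 + 29.9 = 77.191 kPa.
σ'_f = 77.191 ≤ σ'_p = 112 kPa, so the clay remains overconsolidated and only the recompression index applies:
S_c = C_r·H/(1+e₀)·log₁₀(σ'_f/σ'_0) = 0.053×8/1.81×log₁₀(77.191/47.291)
    = 0.23425 × 0.21279 = 0.04985 m

S_c ≈ 49.8 mm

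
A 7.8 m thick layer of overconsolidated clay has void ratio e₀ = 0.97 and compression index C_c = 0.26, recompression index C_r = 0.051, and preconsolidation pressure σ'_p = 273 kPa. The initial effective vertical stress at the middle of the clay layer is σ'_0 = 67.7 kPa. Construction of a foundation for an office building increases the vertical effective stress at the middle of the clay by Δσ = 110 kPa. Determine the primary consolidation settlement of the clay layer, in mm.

S_c ≈ 84.6 mm

Final effective stress: σ'_f = 67.7 + 110 = 177.7 kPa.
σ'_f = 177.7 ≤ σ'_p = 273 kPa, so the clay remains overconsolidated and only the recompression index applies:
S_c = C_r·H/(1+e₀)·log₁₀(σ'_f/σ'_0) = 0.051×7.8/1.97×log₁₀(177.7/67.7)
    = 0.20193 × 0.4191 = 0.08463 m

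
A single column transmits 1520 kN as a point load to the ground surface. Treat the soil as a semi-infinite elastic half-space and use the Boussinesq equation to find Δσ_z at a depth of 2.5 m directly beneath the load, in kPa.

Δσ_z ≈ 116 kPa

Boussinesq vertical stress below a point load on an elastic half-space:
Δσ_z = 3P/(2πz²) · [1 + (r/z)²]^(−5/2)
r/z = 0/2.5 = 0; [1+(r/z)²]^(−5/2) = 1.
Δσ_z = 3×1520/(2π×2.5²) × 1 = 116.12 × 1 = 116.1 kPa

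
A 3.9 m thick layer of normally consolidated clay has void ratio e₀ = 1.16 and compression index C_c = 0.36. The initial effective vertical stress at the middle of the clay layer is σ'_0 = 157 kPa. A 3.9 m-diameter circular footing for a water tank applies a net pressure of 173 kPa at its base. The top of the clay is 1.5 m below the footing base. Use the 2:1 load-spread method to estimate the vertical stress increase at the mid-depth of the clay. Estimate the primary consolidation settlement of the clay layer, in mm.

S_c ≈ 76.3 mm

Mid-depth of clay below the footing base: z = 1.5 + 3.9/2 = 3.45 m.
Stress increase at mid-clay by the 2:1 spreading method:
Δσ ≈ qD²/(D+z)² = 173×3.9²/(3.9+3.45)² = 48.708 kPa
Final effective stress: σ'_f = σ'_0 + Δσ = 157 + 48.708 = 205.71 kPa.
Normally consolidated clay, so the full stress increment lies on the virgin compression line:
S_c = C_c·H/(1+e₀)·log₁₀(σ'_f/σ'_0) = 0.36×3.9/(1+1.16)×log₁₀(205.71/157)
    = 0.65 × 0.11736 = 0.07628 m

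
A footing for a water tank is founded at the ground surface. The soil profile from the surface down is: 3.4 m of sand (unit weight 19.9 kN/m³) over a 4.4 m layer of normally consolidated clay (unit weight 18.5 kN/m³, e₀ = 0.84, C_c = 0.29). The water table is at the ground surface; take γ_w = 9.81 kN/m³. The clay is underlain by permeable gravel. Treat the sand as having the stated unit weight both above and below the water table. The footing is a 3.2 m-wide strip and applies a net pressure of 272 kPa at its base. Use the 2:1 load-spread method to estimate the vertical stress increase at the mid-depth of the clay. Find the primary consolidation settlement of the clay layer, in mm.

S_c ≈ 316 mm

Mid-depth of clay below the ground surface: z = 3.4 + 4.4/2 = 5.6 m.
Total vertical stress at mid-clay: σ_v = 19.9×3.4 + 18.5×2.2 = 108.36 kPa.
Pore pressure: u = 9.81×(5.6 − 0) = 54.936 kPa.
Initial effective stress: σ'_0 = σ_v − u = 108.36 − 54.936 = 53.424 kPa.
Stress increase at mid-clay by the 2:1 spreading method:
Δσ = qB/(B+z) = 272×3.2/(3.2+5.6) = 98.909 kPa
Final effective stress: σ'_f = σ'_0 + Δσ = 53.424 + 98.909 = 152.33 kPa.
Normally consolidated clay, so the full stress increment lies on the virgin compression line:
S_c = C_c·H/(1+e₀)·log₁₀(σ'_f/σ'_0) = 0.29×4.4/(1+0.84)×log₁₀(152.33/53.424)
    = 0.69348 × 0.45505 = 0.3156 m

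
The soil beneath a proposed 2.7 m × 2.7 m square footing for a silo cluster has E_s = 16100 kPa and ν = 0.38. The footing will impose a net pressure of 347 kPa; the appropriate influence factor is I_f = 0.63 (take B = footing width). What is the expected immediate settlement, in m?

S_e ≈ 0.0314 m

Immediate (elastic) settlement: S_e = q·B·(1−ν²)/E_s · I_f.
S_e = 347 × 2.7 × (1 − 0.38²) / 16100 × 0.63
    = 347 × 2.7 × 0.8556 / 16100 × 0.63
    = 0.03137 m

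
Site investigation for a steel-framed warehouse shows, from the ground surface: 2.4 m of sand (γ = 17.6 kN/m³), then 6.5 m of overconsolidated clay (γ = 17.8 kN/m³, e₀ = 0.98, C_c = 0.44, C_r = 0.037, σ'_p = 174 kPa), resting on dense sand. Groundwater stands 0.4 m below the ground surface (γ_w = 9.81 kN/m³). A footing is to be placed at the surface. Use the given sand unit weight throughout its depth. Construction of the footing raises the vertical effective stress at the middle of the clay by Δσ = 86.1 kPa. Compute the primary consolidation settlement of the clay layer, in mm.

S_c ≈ 53.8 mm

Mid-depth of clay below the ground surface: z = 2.4 + 6.5/2 = 5.65 m.
Total vertical stress at mid-clay: σ_v = 17.6×2.4 + 17.8×3.25 = 100.09 kPa.
Pore pressure: u = 9.81×(5.65 − 0.4) = 51.503 kPa.
Initial effective stress: σ'_0 = σ_v − u = 100.09 − 51.503 = 48.587 kPa.
Final effective stress: σ'_f = 48.587 + 86.1 = 134.69 kPa.
σ'_f = 134.69 ≤ σ'_p = 174 kPa, so the clay remains overconsolidated and only the recompression index applies:
S_c = C_r·H/(1+e₀)·log₁₀(σ'_f/σ'_0) = 0.037×6.5/1.98×log₁₀(134.69/48.587)
    = 0.12146 × 0.44282 = 0.05379 m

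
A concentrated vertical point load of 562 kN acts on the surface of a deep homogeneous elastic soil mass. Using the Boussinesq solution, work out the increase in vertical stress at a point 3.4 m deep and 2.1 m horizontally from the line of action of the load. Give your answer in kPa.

Boussinesq vertical stress below a point load on an elastic half-space:
Δσ_z = 3P/(2πz²) · [1 + (r/z)²]^(−5/2)
r/z = 2.1/3.4 = 0.61765; [1+(r/z)²]^(−5/2) = 0.44579.
Δσ_z = 3×562/(2π×3.4²) × 0.44579 = 23.212 × 0.44579 = 10.35 kPa

Δσ_z ≈ 10.3 kPa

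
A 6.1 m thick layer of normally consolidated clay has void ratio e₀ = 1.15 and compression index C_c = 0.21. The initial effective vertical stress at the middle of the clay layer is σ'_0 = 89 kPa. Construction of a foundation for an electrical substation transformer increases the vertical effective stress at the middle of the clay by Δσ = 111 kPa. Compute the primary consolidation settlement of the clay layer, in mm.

Final effective stress: σ'_f = σ'_0 + Δσ = 89 + 111 = 200 kPa.
Normally consolidated clay, so the full stress increment lies on the virgin compression line:
S_c = C_c·H/(1+e₀)·log₁₀(σ'_f/σ'_0) = 0.21×6.1/(1+1.15)×log₁₀(200/89)
    = 0.59581 × 0.35164 = 0.2095 m

S_c ≈ 210 mm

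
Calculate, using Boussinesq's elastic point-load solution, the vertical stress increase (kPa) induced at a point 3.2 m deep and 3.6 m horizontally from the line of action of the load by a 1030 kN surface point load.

Boussinesq vertical stress below a point load on an elastic half-space:
Δσ_z = 3P/(2πz²) · [1 + (r/z)²]^(−5/2)
r/z = 3.6/3.2 = 1.125; [1+(r/z)²]^(−5/2) = 0.12943.
Δσ_z = 3×1030/(2π×3.2²) × 0.12943 = 48.026 × 0.12943 = 6.216 kPa

Δσ_z ≈ 6.22 kPa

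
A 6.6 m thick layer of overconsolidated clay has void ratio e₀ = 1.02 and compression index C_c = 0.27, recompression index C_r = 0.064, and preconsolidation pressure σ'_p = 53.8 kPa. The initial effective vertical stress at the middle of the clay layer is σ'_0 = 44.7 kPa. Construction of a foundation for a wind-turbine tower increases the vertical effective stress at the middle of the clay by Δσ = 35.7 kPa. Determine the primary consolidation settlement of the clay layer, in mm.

Final effective stress: σ'_f = 44.7 + 35.7 = 80.4 kPa.
σ'_f = 80.4 > σ'_p = 53.8 kPa, so the stress path crosses the preconsolidation pressure — recompression up to σ'_p, then virgin compression beyond:
S_c = H/(1+e₀)·[C_r·log₁₀(σ'_p/σ'_0) + C_c·log₁₀(σ'_f/σ'_p)]
    = 6.6/2.02 × [0.064×log₁₀(53.8/44.7) + 0.27×log₁₀(80.4/53.8)]
    = 3.2673 × [0.0051504 + 0.047108] = 0.1707 m

S_c ≈ 171 mm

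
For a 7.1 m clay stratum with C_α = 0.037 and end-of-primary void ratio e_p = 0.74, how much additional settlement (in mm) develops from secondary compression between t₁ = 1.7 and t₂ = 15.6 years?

S_s ≈ 145 mm

Secondary compression: S_s = C_α·H/(1+e_p)·log₁₀(t₂/t₁)
S_s = 0.037×7.1/(1+0.74)×log₁₀(15.6/1.7)
    = 0.151 × 0.9627 = 0.1453 m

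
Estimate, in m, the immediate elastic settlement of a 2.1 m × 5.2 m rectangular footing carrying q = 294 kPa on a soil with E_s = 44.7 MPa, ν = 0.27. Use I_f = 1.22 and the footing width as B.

S_e ≈ 0.0156 m

Immediate (elastic) settlement: S_e = q·B·(1−ν²)/E_s · I_f.
E_s = 44.7 MPa = 44700 kPa.
S_e = 294 × 2.1 × (1 − 0.27²) / 44700 × 1.22
    = 294 × 2.1 × 0.9271 / 44700 × 1.22
    = 0.01562 m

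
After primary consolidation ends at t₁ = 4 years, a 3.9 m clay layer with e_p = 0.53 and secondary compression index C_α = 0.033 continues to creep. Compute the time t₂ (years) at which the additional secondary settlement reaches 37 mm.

S_s = C_α·H/(1+e_p)·log₁₀(t₂/t₁) ⇒ log₁₀(t₂/t₁) = S_s·(1+e_p)/(C_α·H).
log₁₀(t₂/t₁) = 0.037 × (1+0.53) / (0.033×3.9) = 0.4399
t₂ = t₁ × 10^0.4399 = 4 × 2.753 = 11.01 years

t₂ ≈ 11 years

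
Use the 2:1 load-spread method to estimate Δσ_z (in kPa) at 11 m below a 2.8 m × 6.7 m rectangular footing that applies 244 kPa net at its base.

By the 2:1 method the load spreads at 1 horizontal : 2 vertical, so at depth z the loaded area has grown by z in each plan dimension:
Δσ = qBL/((B+z)(L+z)) = 244×2.8×6.7/((2.8+11)(6.7+11)) = 18.74 kPa

Δσ_z ≈ 18.7 kPa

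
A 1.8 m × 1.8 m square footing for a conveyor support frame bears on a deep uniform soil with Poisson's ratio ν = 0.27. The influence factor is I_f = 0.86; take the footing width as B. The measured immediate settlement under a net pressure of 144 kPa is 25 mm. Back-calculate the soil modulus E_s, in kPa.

E_s ≈ 8270 kPa

S_e = q·B·(1−ν²)/E_s · I_f  ⇒  E_s = q·B·(1−ν²)·I_f / S_e.
E_s = 144 × 1.8 × 0.9271 × 0.86 / 0.025 = 8266 kPa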